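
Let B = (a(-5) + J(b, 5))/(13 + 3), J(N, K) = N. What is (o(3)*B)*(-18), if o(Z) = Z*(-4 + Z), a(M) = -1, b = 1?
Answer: 0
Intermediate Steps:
B = 0 (B = (-1 + 1)/(13 + 3) = 0/16 = 0*(1/16) = 0)
(o(3)*B)*(-18) = ((3*(-4 + 3))*0)*(-18) = ((3*(-1))*0)*(-18) = -3*0*(-18) = 0*(-18) = 0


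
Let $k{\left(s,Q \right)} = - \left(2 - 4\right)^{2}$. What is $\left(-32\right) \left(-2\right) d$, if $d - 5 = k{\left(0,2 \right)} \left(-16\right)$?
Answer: $4416$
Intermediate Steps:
$k{\left(s,Q \right)} = -4$ ($k{\left(s,Q \right)} = - \left(-2\right)^{2} = \left(-1\right) 4 = -4$)
$d = 69$ ($d = 5 - -64 = 5 + 64 = 69$)
$\left(-32\right) \left(-2\right) d = \left(-32\right) \left(-2\right) 69 = 64 \cdot 69 = 4416$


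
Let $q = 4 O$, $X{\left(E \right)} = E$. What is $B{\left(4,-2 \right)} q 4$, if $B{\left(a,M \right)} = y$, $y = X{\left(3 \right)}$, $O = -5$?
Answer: $-240$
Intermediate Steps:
$y = 3$
$B{\left(a,M \right)} = 3$
$q = -20$ ($q = 4 \left(-5\right) = -20$)
$B{\left(4,-2 \right)} q 4 = 3 \left(-20\right) 4 = \left(-60\right) 4 = -240$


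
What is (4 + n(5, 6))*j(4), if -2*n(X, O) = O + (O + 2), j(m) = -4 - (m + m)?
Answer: 36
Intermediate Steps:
j(m) = -4 - 2*m
n(X, O) = -1 - O (n(X, O) = -(O + (O + 2))/2 = -(O + (2 + O))/2 = -(2 + 2*O)/2 = -1 - O)
(4 + n(5, 6))*j(4) = (4 + (-1 - 1*6))*(-4 - 2*4) = (4 + (-1 - 6))*(-4 - 8) = (4 - 7)*(-12) = -3*(-12) = 36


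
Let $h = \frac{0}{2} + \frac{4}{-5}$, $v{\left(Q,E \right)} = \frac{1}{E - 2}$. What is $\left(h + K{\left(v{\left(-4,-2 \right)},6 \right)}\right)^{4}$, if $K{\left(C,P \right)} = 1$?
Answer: $\frac{1}{625} \approx 0.0016$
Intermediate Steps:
$v{\left(Q,E \right)} = \frac{1}{-2 + E}$
$h = - \frac{4}{5}$ ($h = 0 \cdot \frac{1}{2} + 4 \left(- \frac{1}{5}\right) = 0 - \frac{4}{5} = - \frac{4}{5} \approx -0.8$)
$\left(h + K{\left(v{\left(-4,-2 \right)},6 \right)}\right)^{4} = \left(- \frac{4}{5} + 1\right)^{4} = \left(\frac{1}{5}\right)^{4} = \frac{1}{625}$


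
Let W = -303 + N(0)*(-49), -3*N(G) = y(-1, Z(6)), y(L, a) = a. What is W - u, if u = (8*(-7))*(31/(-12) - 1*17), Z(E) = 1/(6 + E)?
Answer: -50339/36 ≈ -1398.3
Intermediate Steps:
N(G) = -1/36 (N(G) = -1/(3*(6 + 6)) = -⅓/12 = -⅓*1/12 = -1/36)
u = 3290/3 (u = -56*(31*(-1/12) - 17) = -56*(-31/12 - 17) = -56*(-235/12) = 3290/3 ≈ 1096.7)
W = -10859/36 (W = -303 - 1/36*(-49) = -303 + 49/36 = -10859/36 ≈ -301.64)
W - u = -10859/36 - 1*3290/3 = -10859/36 - 3290/3 = -50339/36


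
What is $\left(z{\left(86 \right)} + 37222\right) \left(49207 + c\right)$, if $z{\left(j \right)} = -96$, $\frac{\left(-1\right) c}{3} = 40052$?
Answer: $-2634052574$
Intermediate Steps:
$c = -120156$ ($c = \left(-3\right) 40052 = -120156$)
$\left(z{\left(86 \right)} + 37222\right) \left(49207 + c\right) = \left(-96 + 37222\right) \left(49207 - 120156\right) = 37126 \left(-70949\right) = -2634052574$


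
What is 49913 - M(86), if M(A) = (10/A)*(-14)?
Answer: 2146329/43 ≈ 49915.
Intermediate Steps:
M(A) = -140/A
49913 - M(86) = 49913 - (-140)/86 = 49913 - 1*(-70/43) = 49913 + 70/43 = 2146329/43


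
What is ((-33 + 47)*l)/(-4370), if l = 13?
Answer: -91/2185 ≈ -0.041648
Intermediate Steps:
((-33 + 47)*l)/(-4370) = ((-33 + 47)*13)/(-4370) = (14*13)*(-1/4370) = 182*(-1/4370) = -91/2185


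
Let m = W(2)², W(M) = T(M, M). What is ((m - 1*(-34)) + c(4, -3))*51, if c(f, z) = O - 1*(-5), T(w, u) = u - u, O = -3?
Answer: 1836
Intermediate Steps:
T(w, u) = 0
W(M) = 0
c(f, z) = 2 (c(f, z) = -3 - 1*(-5) = -3 + 5 = 2)
m = 0 (m = 0² = 0)
((m - 1*(-34)) + c(4, -3))*51 = ((0 - 1*(-34)) + 2)*51 = ((0 + 34) + 2)*51 = (34 + 2)*51 = 36*51 = 1836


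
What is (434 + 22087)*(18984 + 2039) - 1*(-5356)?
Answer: 473464339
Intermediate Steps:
(434 + 22087)*(18984 + 2039) - 1*(-5356) = 22521*21023 + 5356 = 473458983 + 5356 = 473464339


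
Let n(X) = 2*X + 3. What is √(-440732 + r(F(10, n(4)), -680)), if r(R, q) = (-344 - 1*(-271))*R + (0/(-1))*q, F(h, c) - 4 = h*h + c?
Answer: 3*I*√49903 ≈ 670.17*I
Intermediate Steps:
n(X) = 3 + 2*X
F(h, c) = 4 + c + h² (F(h, c) = 4 + (h*h + c) = 4 + (h² + c) = 4 + (c + h²) = 4 + c + h²)
r(R, q) = -73*R (r(R, q) = (-344 + 271)*R + (0*(-1))*q = -73*R + 0*q = -73*R + 0 = -73*R)
√(-440732 + r(F(10, n(4)), -680)) = √(-440732 - 73*(4 + (3 + 2*4) + 10²)) = √(-440732 - 73*(4 + (3 + 8) + 100)) = √(-440732 - 73*(4 + 11 + 100)) = √(-440732 - 73*115) = √(-440732 - 8395) = √(-449127) = 3*I*√49903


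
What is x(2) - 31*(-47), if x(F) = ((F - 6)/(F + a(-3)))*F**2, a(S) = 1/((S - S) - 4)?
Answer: 10135/7 ≈ 1447.9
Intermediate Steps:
a(S) = -1/4 (a(S) = 1/(0 - 4) = 1/(-4) = -1/4)
x(F) = F**2*(-6 + F)/(-1/4 + F) (x(F) = ((F - 6)/(F - 1/4))*F**2 = ((-6 + F)/(-1/4 + F))*F**2 = F**2*(-6 + F)/(-1/4 + F))
x(2) - 31*(-47) = 4*2**2*(-6 + 2)/(-1 + 4*2) - 31*(-47) = 4*4*(-4)/(-1 + 8) + 1457 = 4*4*(-4)/7 + 1457 = 4*4*(1/7)*(-4) + 1457 = -64/7 + 1457 = 10135/7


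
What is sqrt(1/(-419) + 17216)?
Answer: sqrt(3022457757)/419 ≈ 131.21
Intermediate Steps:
sqrt(1/(-419) + 17216) = sqrt(-1/419 + 17216) = sqrt(7213503/419) = sqrt(3022457757)/419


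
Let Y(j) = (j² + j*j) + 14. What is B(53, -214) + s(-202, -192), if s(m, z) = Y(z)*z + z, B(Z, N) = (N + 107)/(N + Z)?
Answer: -2279543509/161 ≈ -1.4159e+7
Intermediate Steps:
Y(j) = 14 + 2*j² (Y(j) = (j² + j²) + 14 = 2*j² + 14 = 14 + 2*j²)
B(Z, N) = (107 + N)/(N + Z)
s(m, z) = z + z*(14 + 2*z²) (s(m, z) = (14 + 2*z²)*z + z = z*(14 + 2*z²) + z = z + z*(14 + 2*z²))
B(53, -214) + s(-202, -192) = (107 - 214)/(-214 + 53) - 192*(15 + 2*(-192)²) = -107/(-161) - 192*(15 + 2*36864) = -1/161*(-107) - 192*(15 + 73728) = 107/161 - 192*73743 = 107/161 - 14158656 = -2279543509/161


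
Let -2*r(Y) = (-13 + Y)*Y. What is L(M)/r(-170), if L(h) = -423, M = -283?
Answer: 141/5185 ≈ 0.027194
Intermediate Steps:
r(Y) = -Y*(-13 + Y)/2 (r(Y) = -(-13 + Y)*Y/2 = -Y*(-13 + Y)/2)
L(M)/r(-170) = -423*(-1/(85*(13 - 1*(-170)))) = -423*(-1/(85*(13 + 170))) = -423/((1/2)*(-170)*183) = -423/(-15555) = -423*(-1/15555) = 141/5185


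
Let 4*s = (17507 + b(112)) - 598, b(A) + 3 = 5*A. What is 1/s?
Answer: 2/8733 ≈ 0.00022902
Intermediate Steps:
b(A) = -3 + 5*A
s = 8733/2 (s = ((17507 + (-3 + 5*112)) - 598)/4 = ((17507 + (-3 + 560)) - 598)/4 = ((17507 + 557) - 598)/4 = (18064 - 598)/4 = (1/4)*17466 = 8733/2 ≈ 4366.5)
1/s = 1/(8733/2) = 2/8733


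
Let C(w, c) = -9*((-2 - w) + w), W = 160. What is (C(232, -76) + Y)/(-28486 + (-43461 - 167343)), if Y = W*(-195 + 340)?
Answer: -11609/119645 ≈ -0.097029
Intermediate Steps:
C(w, c) = 18 (C(w, c) = -9*(-2) = 18)
Y = 23200 (Y = 160*(-195 + 340) = 160*145 = 23200)
(C(232, -76) + Y)/(-28486 + (-43461 - 167343)) = (18 + 23200)/(-28486 + (-43461 - 167343)) = 23218/(-28486 - 210804) = 23218/(-239290) = 23218*(-1/239290) = -11609/119645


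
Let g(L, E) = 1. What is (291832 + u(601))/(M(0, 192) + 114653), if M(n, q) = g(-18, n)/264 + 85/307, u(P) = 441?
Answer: 23688142104/9292419091 ≈ 2.5492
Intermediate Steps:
M(n, q) = 22747/81048 (M(n, q) = 1/264 + 85/307 = 22747/81048)
(291832 + u(601))/(M(0, 192) + 114653) = (291832 + 441)/(22747/81048 + 114653) = 292273/(9292419091/81048) = 292273*(81048/9292419091) = 23688142104/9292419091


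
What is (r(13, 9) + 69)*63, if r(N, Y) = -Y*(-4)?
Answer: 6615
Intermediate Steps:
r(N, Y) = 4*Y
(r(13, 9) + 69)*63 = (4*9 + 69)*63 = (36 + 69)*63 = 105*63 = 6615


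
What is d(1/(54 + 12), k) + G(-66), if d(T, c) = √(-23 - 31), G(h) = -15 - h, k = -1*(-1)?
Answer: 51 + 3*I*√6 ≈ 51.0 + 7.3485*I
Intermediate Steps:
k = 1
d(T, c) = 3*I*√6 (d(T, c) = √(-54) = 3*I*√6)
d(1/(54 + 12), k) + G(-66) = 3*I*√6 + (-15 - 1*(-66)) = 3*I*√6 + (-15 + 66) = 3*I*√6 + 51 = 51 + 3*I*√6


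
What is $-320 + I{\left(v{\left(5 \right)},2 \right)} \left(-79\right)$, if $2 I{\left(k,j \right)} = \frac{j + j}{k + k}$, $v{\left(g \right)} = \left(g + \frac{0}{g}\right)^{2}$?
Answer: $- \frac{8079}{25} \approx -323.16$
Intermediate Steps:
$v{\left(g \right)} = g^{2}$ ($v{\left(g \right)} = \left(g + 0\right)^{2} = g^{2}$)
$I{\left(k,j \right)} = \frac{j}{2 k}$ ($I{\left(k,j \right)} = \frac{\left(j + j\right) \frac{1}{k + k}}{2} = \frac{2 j \frac{1}{2 k}}{2} = \frac{j \frac{1}{k}}{2} = \frac{j}{2 k}$)
$-320 + I{\left(v{\left(5 \right)},2 \right)} \left(-79\right) = -320 + \frac{1}{2} \cdot 2 \frac{1}{5^{2}} \left(-79\right) = -320 + \frac{1}{2} \cdot 2 \cdot \frac{1}{25} \left(-79\right) = -320 + \frac{1}{25} \left(-79\right) = -320 - \frac{79}{25} = - \frac{8079}{25}$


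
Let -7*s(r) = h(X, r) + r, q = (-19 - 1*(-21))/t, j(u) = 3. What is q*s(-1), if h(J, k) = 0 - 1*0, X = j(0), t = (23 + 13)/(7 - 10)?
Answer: -1/42 ≈ -0.023810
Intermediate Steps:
t = -12 (t = 36/(-3) = 36*(-1/3) = -12)
X = 3
q = -1/6 (q = (-19 - 1*(-21))/(-12) = (-19 + 21)*(-1/12) = 2*(-1/12) = -1/6 ≈ -0.16667)
h(J, k) = 0 (h(J, k) = 0 + 0 = 0)
s(r) = -r/7 (s(r) = -(0 + r)/7 = -r/7)
q*s(-1) = -(-1)*(-1)/42 = -1/6*1/7 = -1/42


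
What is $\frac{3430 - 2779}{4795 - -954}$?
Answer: $\frac{651}{5749} \approx 0.11324$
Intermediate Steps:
$\frac{3430 - 2779}{4795 - -954} = \frac{651}{4795 + 954} = \frac{651}{5749}$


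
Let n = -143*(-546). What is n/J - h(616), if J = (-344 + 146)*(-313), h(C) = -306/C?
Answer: 508031/289212 ≈ 1.7566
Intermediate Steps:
J = 61974 (J = -198*(-313) = 61974)
n = 78078
n/J - h(616) = 78078/61974 - (-306)/616 = 78078*(1/61974) - (-306)/616 = 1183/939 - 1*(-153/308) = 1183/939 + 153/308 = 508031/289212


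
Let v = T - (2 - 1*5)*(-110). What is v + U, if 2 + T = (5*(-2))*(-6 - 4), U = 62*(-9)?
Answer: -790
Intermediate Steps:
U = -558
T = 98 (T = -2 + (5*(-2))*(-6 - 4) = -2 - 10*(-10) = -2 + 100 = 98)
v = -232 (v = 98 - (2 - 1*5)*(-110) = 98 - (2 - 5)*(-110) = 98 - (-3)*(-110) = 98 - 1*330 = 98 - 330 = -232)
v + U = -232 - 558 = -790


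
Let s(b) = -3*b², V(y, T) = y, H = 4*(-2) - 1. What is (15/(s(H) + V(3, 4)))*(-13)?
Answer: 13/16 ≈ 0.81250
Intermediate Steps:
H = -9 (H = -8 - 1 = -9)
(15/(s(H) + V(3, 4)))*(-13) = (15/(-3*(-9)² + 3))*(-13) = (15/(-3*81 + 3))*(-13) = (15/(-243 + 3))*(-13) = (15/(-240))*(-13) = -1/240*15*(-13) = -1/16*(-13) = 13/16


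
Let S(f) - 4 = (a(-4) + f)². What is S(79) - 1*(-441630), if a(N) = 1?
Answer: 448034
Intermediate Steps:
S(f) = 4 + (1 + f)²
S(79) - 1*(-441630) = (4 + (1 + 79)²) - 1*(-441630) = (4 + 80²) + 441630 = (4 + 6400) + 441630 = 6404 + 441630 = 448034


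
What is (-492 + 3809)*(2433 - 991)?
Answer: 4783114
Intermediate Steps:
(-492 + 3809)*(2433 - 991) = 3317*1442 = 4783114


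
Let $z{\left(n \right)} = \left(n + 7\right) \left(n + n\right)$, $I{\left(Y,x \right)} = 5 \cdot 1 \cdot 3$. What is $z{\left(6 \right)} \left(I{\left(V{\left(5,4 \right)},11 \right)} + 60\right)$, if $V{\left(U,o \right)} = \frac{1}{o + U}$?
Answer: $11700$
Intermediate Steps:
$V{\left(U,o \right)} = \frac{1}{U + o}$
$I{\left(Y,x \right)} = 15$ ($I{\left(Y,x \right)} = 5 \cdot 3 = 15$)
$z{\left(n \right)} = 2 n \left(7 + n\right)$ ($z{\left(n \right)} = \left(7 + n\right) 2 n = 2 n \left(7 + n\right)$)
$z{\left(6 \right)} \left(I{\left(V{\left(5,4 \right)},11 \right)} + 60\right) = 2 \cdot 6 \left(7 + 6\right) \left(15 + 60\right) = 2 \cdot 6 \cdot 13 \cdot 75 = 156 \cdot 75 = 11700$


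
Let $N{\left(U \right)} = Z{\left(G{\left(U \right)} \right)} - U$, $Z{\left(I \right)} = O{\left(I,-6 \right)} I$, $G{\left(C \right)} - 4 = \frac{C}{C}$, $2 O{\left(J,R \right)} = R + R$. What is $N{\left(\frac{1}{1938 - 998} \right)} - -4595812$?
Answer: $\frac{4320035079}{940} \approx 4.5958 \cdot 10^{6}$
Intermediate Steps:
$O{\left(J,R \right)} = R$ ($O{\left(J,R \right)} = \frac{R + R}{2} = \frac{2 R}{2} = R$)
$G{\left(C \right)} = 5$ ($G{\left(C \right)} = 4 + \frac{C}{C} = 4 + 1 = 5$)
$Z{\left(I \right)} = - 6 I$
$N{\left(U \right)} = -30 - U$ ($N{\left(U \right)} = \left(-6\right) 5 - U = -30 - U$)
$N{\left(\frac{1}{1938 - 998} \right)} - -4595812 = \left(-30 - \frac{1}{1938 - 998}\right) - -4595812 = \left(-30 - \frac{1}{940}\right) + 4595812 = - \frac{28201}{940} + 4595812 = \frac{4320035079}{940}$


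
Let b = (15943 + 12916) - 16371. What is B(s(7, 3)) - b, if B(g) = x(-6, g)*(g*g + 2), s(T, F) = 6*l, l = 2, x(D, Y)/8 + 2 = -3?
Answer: -18328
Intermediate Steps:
x(D, Y) = -40 (x(D, Y) = -16 + 8*(-3) = -16 - 24 = -40)
s(T, F) = 12 (s(T, F) = 6*2 = 12)
B(g) = -80 - 40*g² (B(g) = -40*(g*g + 2) = -40*(g² + 2) = -40*(2 + g²) = -80 - 40*g²)
b = 12488 (b = 28859 - 16371 = 12488)
B(s(7, 3)) - b = (-80 - 40*12²) - 1*12488 = (-80 - 40*144) - 12488 = (-80 - 5760) - 12488 = -5840 - 12488 = -18328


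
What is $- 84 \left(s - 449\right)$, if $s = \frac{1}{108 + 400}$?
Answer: $\frac{4789911}{127} \approx 37716.0$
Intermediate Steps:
$s = \frac{1}{508} \approx 0.0019685$
$- 84 \left(s - 449\right) = - 84 \left(\frac{1}{508} - 449\right) = \left(-84\right) \left(- \frac{228091}{508}\right) = \frac{4789911}{127}$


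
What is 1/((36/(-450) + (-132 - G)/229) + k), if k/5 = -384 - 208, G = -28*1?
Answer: -5725/16949058 ≈ -0.00033778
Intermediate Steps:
G = -28
k = -2960 (k = 5*(-384 - 208) = 5*(-592) = -2960)
1/((36/(-450) + (-132 - G)/229) + k) = 1/((36/(-450) + (-132 - 1*(-28))/229) - 2960) = 1/((36*(-1/450) + (-132 + 28)*(1/229)) - 2960) = 1/((-2/25 - 104*1/229) - 2960) = 1/((-2/25 - 104/229) - 2960) = 1/(-3058/5725 - 2960) = 1/(-16949058/5725) = -5725/16949058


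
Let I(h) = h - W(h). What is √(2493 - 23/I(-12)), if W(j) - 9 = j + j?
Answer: 4*√1398/3 ≈ 49.853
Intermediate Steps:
W(j) = 9 + 2*j (W(j) = 9 + (j + j) = 9 + 2*j)
I(h) = -9 - h (I(h) = h - (9 + 2*h) = h + (-9 - 2*h) = -9 - h)
√(2493 - 23/I(-12)) = √(2493 - 23/(-9 - 1*(-12))) = √(2493 - 23/(-9 + 12)) = √(2493 - 23/3) = √(7456/3) = 4*√1398/3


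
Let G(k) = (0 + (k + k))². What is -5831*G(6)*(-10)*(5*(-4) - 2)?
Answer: -184726080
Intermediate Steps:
G(k) = 4*k² (G(k) = (0 + 2*k)² = (2*k)² = 4*k²)
-5831*G(6)*(-10)*(5*(-4) - 2) = -5831*(4*6²)*(-10)*(5*(-4) - 2) = -5831*(4*36)*(-10)*(-20 - 2) = -5831*144*(-10)*(-22) = -(-8396640)*(-22) = -5831*31680 = -184726080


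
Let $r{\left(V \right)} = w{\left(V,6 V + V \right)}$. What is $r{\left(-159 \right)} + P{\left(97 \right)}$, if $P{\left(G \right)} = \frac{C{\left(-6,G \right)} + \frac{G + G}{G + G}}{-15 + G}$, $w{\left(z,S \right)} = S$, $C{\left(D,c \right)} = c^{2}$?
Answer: $- \frac{40928}{41} \approx -998.24$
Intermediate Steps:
$r{\left(V \right)} = 7 V$ ($r{\left(V \right)} = 6 V + V = 7 V$)
$P{\left(G \right)} = \frac{1 + G^{2}}{-15 + G}$ ($P{\left(G \right)} = \frac{G^{2} + \frac{G + G}{G + G}}{-15 + G} = \frac{G^{2} + \frac{2 G}{2 G}}{-15 + G} = \frac{G^{2} + 2 G \frac{1}{2 G}}{-15 + G} = \frac{G^{2} + 1}{-15 + G} = \frac{1 + G^{2}}{-15 + G}$)
$r{\left(-159 \right)} + P{\left(97 \right)} = 7 \left(-159\right) + \frac{1 + 97^{2}}{-15 + 97} = -1113 + \frac{1 + 9409}{82} = -1113 + \frac{1}{82} \cdot 9410 = -1113 + \frac{4705}{41} = - \frac{40928}{41}$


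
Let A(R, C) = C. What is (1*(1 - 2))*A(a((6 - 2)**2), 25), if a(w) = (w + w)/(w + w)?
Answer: -25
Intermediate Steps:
a(w) = 1 (a(w) = (2*w)/((2*w)) = (2*w)*(1/(2*w)) = 1)
(1*(1 - 2))*A(a((6 - 2)**2), 25) = (1*(1 - 2))*25 = (1*(-1))*25 = -1*25 = -25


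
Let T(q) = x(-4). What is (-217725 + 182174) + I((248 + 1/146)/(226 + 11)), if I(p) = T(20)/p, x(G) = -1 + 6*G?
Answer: -1288131209/36209 ≈ -35575.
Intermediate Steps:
T(q) = -25 (T(q) = -1 + 6*(-4) = -1 - 24 = -25)
I(p) = -25/p
(-217725 + 182174) + I((248 + 1/146)/(226 + 11)) = (-217725 + 182174) - 25*(226 + 11)/(248 + 1/146) = -35551 - 25*237/(248 + 1/146) = -35551 - 25/((36209/146)*(1/237)) = -35551 - 25/36209/34602 = -35551 - 25*34602/36209 = -35551 - 865050/36209 = -1288131209/36209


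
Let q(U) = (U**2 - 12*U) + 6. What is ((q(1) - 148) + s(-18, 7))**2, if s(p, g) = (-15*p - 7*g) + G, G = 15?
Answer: 6889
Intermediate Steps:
q(U) = 6 + U**2 - 12*U
s(p, g) = 15 - 15*p - 7*g (s(p, g) = (-15*p - 7*g) + 15 = 15 - 15*p - 7*g)
((q(1) - 148) + s(-18, 7))**2 = (((6 + 1**2 - 12*1) - 148) + (15 - 15*(-18) - 7*7))**2 = (((6 + 1 - 12) - 148) + (15 + 270 - 49))**2 = ((-5 - 148) + 236)**2 = (-153 + 236)**2 = 83**2 = 6889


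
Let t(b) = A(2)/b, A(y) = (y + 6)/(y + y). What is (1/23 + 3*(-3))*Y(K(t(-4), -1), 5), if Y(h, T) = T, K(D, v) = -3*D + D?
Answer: -1030/23 ≈ -44.783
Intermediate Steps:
A(y) = (6 + y)/(2*y) (A(y) = (6 + y)/((2*y)) = (6 + y)*(1/(2*y)) = (6 + y)/(2*y))
t(b) = 2/b (t(b) = ((1/2)*(6 + 2)/2)/b = ((1/2)*(1/2)*8)/b = 2/b)
K(D, v) = -2*D
(1/23 + 3*(-3))*Y(K(t(-4), -1), 5) = (1/23 + 3*(-3))*5 = (1/23 - 9)*5 = -206/23*5 = -1030/23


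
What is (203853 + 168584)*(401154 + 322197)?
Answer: 269402676387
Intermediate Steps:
(203853 + 168584)*(401154 + 322197) = 372437*723351 = 269402676387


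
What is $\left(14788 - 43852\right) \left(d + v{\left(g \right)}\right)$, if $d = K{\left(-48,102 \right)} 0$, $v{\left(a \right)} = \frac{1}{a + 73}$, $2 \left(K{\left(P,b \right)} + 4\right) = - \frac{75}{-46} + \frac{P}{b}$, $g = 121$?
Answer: $- \frac{14532}{97} \approx -149.81$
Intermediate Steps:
$K{\left(P,b \right)} = - \frac{293}{92} + \frac{P}{2 b}$ ($K{\left(P,b \right)} = -4 + \frac{- \frac{75}{-46} + \frac{P}{b}}{2} = -4 + \frac{\left(-75\right) \left(- \frac{1}{46}\right) + \frac{P}{b}}{2} = -4 + \frac{\frac{75}{46} + \frac{P}{b}}{2} = -4 + \left(\frac{75}{92} + \frac{P}{2 b}\right) = - \frac{293}{92} + \frac{P}{2 b}$)
$v{\left(a \right)} = \frac{1}{73 + a}$
$d = 0$ ($d = \left(- \frac{293}{92} + \frac{1}{2} \left(-48\right) \frac{1}{102}\right) 0 = \left(- \frac{293}{92} - \frac{4}{17}\right) 0 = \left(- \frac{5349}{1564}\right) 0 = 0$)
$\left(14788 - 43852\right) \left(d + v{\left(g \right)}\right) = \left(14788 - 43852\right) \left(0 + \frac{1}{73 + 121}\right) = - 29064 \left(0 + \frac{1}{194}\right) = \left(-29064\right) \frac{1}{194} = - \frac{14532}{97}$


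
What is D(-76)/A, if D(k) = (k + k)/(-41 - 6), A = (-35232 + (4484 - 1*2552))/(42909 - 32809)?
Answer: -15352/15651 ≈ -0.98090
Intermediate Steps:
A = -333/101 (A = (-35232 + (4484 - 2552))/10100 = (-35232 + 1932)*(1/10100) = -33300*1/10100 = -333/101 ≈ -3.2970)
D(k) = -2*k/47 (D(k) = (2*k)/(-47) = (2*k)*(-1/47) = -2*k/47)
D(-76)/A = (-2/47*(-76))/(-333/101) = (152/47)*(-101/333) = -15352/15651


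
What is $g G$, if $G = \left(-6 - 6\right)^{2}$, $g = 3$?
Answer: $432$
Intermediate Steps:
$G = 144$ ($G = \left(-12\right)^{2} = 144$)
$g G = 3 \cdot 144 = 432$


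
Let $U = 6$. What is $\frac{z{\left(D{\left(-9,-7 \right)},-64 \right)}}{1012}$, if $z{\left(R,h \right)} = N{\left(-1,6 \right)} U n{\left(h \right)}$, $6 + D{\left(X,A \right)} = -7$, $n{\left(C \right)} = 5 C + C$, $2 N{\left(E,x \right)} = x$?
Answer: $- \frac{1728}{253} \approx -6.83$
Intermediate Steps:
$N{\left(E,x \right)} = \frac{x}{2}$
$n{\left(C \right)} = 6 C$
$D{\left(X,A \right)} = -13$ ($D{\left(X,A \right)} = -6 - 7 = -13$)
$z{\left(R,h \right)} = 108 h$ ($z{\left(R,h \right)} = \frac{1}{2} \cdot 6 \cdot 6 \cdot 6 h = 3 \cdot 6 \cdot 6 h = 18 \cdot 6 h = 108 h$)
$\frac{z{\left(D{\left(-9,-7 \right)},-64 \right)}}{1012} = \frac{108 \left(-64\right)}{1012} = \left(-6912\right) \frac{1}{1012} = - \frac{1728}{253}$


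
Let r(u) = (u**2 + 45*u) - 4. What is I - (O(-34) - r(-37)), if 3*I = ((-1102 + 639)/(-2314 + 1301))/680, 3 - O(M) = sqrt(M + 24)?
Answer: -626155097/2066520 + I*sqrt(10) ≈ -303.0 + 3.1623*I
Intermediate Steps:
O(M) = 3 - sqrt(24 + M) (O(M) = 3 - sqrt(M + 24) = 3 - sqrt(24 + M))
r(u) = -4 + u**2 + 45*u
I = 463/2066520 (I = (((-1102 + 639)/(-2314 + 1301))/680)/3 = (-463/(-1013)*(1/680))/3 = (-463*(-1/1013)*(1/680))/3 = ((463/1013)*(1/680))/3 = (1/3)*(463/688840) = 463/2066520 ≈ 0.00022405)
I - (O(-34) - r(-37)) = 463/2066520 - ((3 - sqrt(24 - 34)) - (-4 + (-37)**2 + 45*(-37))) = 463/2066520 - ((3 - sqrt(-10)) - (-4 + 1369 - 1665)) = 463/2066520 - ((3 - I*sqrt(10)) - 1*(-300)) = 463/2066520 - ((3 - I*sqrt(10)) + 300) = 463/2066520 - (303 - I*sqrt(10)) = 463/2066520 + (-303 + I*sqrt(10)) = -626155097/2066520 + I*sqrt(10)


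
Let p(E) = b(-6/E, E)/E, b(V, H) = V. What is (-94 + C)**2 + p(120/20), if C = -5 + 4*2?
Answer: 49685/6 ≈ 8280.8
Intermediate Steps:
C = 3 (C = -5 + 8 = 3)
p(E) = -6/E**2 (p(E) = (-6/E)/E = -6/E**2)
(-94 + C)**2 + p(120/20) = (-94 + 3)**2 - 6/(120/20)**2 = (-91)**2 - 6/(120*(1/20))**2 = 8281 - 6/6**2 = 8281 - 6*1/36 = 8281 - 1/6 = 49685/6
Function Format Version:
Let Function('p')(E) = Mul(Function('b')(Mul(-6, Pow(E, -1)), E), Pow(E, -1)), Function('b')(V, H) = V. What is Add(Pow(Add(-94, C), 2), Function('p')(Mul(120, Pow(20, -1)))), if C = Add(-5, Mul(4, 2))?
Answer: Rational(49685, 6) ≈ 8280.8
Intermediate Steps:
C = 3 (C = Add(-5, 8) = 3)
Function('p')(E) = Mul(-6, Pow(E, -2)) (Function('p')(E) = Mul(Mul(-6, Pow(E, -1)), Pow(E, -1)) = Mul(-6, Pow(E, -2)))
Add(Pow(Add(-94, C), 2), Function('p')(Mul(120, Pow(20, -1)))) = Add(Pow(Add(-94, 3), 2), Mul(-6, Pow(Mul(120, Pow(20, -1)), -2))) = Add(Pow(-91, 2), Mul(-6, Pow(Mul(120, Rational(1, 20)), -2))) = Add(8281, Mul(-6, Pow(6, -2))) = Add(8281, Mul(-6, Rational(1, 36))) = Add(8281, Rational(-1, 6)) = Rational(49685, 6)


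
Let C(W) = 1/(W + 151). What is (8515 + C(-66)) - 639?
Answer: 669461/85 ≈ 7876.0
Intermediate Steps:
C(W) = 1/(151 + W)
(8515 + C(-66)) - 639 = (8515 + 1/(151 - 66)) - 639 = (8515 + 1/85) - 639 = 723776/85 - 639 = 669461/85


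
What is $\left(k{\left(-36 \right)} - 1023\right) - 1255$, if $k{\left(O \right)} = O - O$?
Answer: $-2278$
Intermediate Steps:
$k{\left(O \right)} = 0$
$\left(k{\left(-36 \right)} - 1023\right) - 1255 = \left(0 - 1023\right) - 1255 = -1023 - 1255 = -2278$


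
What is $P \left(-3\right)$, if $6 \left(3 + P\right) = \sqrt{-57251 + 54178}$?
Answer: $9 - \frac{i \sqrt{3073}}{2} \approx 9.0 - 27.717 i$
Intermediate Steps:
$P = -3 + \frac{i \sqrt{3073}}{6}$ ($P = -3 + \frac{\sqrt{-57251 + 54178}}{6} = -3 + \frac{\sqrt{-3073}}{6} = -3 + \frac{i \sqrt{3073}}{6} \approx -3.0 + 9.2391 i$)
$P \left(-3\right) = \left(-3 + \frac{i \sqrt{3073}}{6}\right) \left(-3\right) = 9 - \frac{i \sqrt{3073}}{2}$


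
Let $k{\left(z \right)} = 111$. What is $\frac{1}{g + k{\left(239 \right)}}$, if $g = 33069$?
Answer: $\frac{1}{33180} \approx 3.0139 \cdot 10^{-5}$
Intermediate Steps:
$\frac{1}{g + k{\left(239 \right)}} = \frac{1}{33069 + 111} = \frac{1}{33180}$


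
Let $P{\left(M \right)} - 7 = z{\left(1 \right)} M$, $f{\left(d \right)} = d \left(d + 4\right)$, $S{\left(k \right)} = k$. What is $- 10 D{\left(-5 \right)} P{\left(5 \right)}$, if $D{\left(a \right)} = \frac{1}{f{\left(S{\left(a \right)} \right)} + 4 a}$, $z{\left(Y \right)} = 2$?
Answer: $\frac{34}{3} \approx 11.333$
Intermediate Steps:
$f{\left(d \right)} = d \left(4 + d\right)$
$D{\left(a \right)} = \frac{1}{4 a + a \left(4 + a\right)}$ ($D{\left(a \right)} = \frac{1}{a \left(4 + a\right) + 4 a} = \frac{1}{4 a + a \left(4 + a\right)}$)
$P{\left(M \right)} = 7 + 2 M$
$- 10 D{\left(-5 \right)} P{\left(5 \right)} = - 10 \frac{1}{\left(-5\right) \left(8 - 5\right)} \left(7 + 2 \cdot 5\right) = - 10 \left(- \frac{1}{5 \cdot 3}\right) \left(7 + 10\right) = - 10 \left(\left(- \frac{1}{5}\right) \frac{1}{3}\right) 17 = \left(-10\right) \left(- \frac{1}{15}\right) 17 = \frac{2}{3} \cdot 17 = \frac{34}{3}$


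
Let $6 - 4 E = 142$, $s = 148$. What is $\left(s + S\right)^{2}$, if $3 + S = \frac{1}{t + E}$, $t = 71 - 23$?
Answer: $\frac{4124961}{196} \approx 21046.0$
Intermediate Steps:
$t = 48$ ($t = 71 - 23 = 48$)
$E = -34$ ($E = \frac{3}{2} - \frac{71}{2} = -34$)
$S = - \frac{41}{14}$ ($S = -3 + \frac{1}{48 - 34} = -3 + \frac{1}{14} = - \frac{41}{14} \approx -2.9286$)
$\left(s + S\right)^{2} = \left(148 - \frac{41}{14}\right)^{2} = \left(\frac{2031}{14}\right)^{2} = \frac{4124961}{196}$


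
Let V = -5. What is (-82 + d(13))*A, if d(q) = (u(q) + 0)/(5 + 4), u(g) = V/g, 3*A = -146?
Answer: 1401454/351 ≈ 3992.7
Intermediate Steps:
A = -146/3 (A = (⅓)*(-146) = -146/3 ≈ -48.667)
u(g) = -5/g
d(q) = -5/(9*q) (d(q) = (-5/q + 0)/(5 + 4) = -5/q/9 = -5/q*(⅑) = -5/(9*q))
(-82 + d(13))*A = (-82 - 5/9/13)*(-146/3) = (-82 - 5/9*1/13)*(-146/3) = (-82 - 5/117)*(-146/3) = -9599/117*(-146/3) = 1401454/351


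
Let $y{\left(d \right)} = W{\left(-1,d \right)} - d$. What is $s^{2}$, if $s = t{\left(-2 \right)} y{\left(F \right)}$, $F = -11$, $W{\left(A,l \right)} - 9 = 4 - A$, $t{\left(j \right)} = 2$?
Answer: $2500$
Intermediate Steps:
$W{\left(A,l \right)} = 13 - A$ ($W{\left(A,l \right)} = 9 - \left(-4 + A\right) = 13 - A$)
$y{\left(d \right)} = 14 - d$ ($y{\left(d \right)} = \left(13 - -1\right) - d = \left(13 + 1\right) - d = 14 - d$)
$s = 50$ ($s = 2 \left(14 - -11\right) = 2 \left(14 + 11\right) = 2 \cdot 25 = 50$)
$s^{2} = 50^{2} = 2500$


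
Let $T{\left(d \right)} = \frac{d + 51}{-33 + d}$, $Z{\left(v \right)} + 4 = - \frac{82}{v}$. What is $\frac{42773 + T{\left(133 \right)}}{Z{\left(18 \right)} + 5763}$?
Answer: $\frac{9624339}{1294750} \approx 7.4334$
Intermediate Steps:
$Z{\left(v \right)} = -4 - \frac{82}{v}$
$T{\left(d \right)} = \frac{51 + d}{-33 + d}$
$\frac{42773 + T{\left(133 \right)}}{Z{\left(18 \right)} + 5763} = \frac{42773 + \frac{51 + 133}{-33 + 133}}{\left(-4 - \frac{82}{18}\right) + 5763} = \frac{42773 + \frac{1}{100} \cdot 184}{\left(-4 - \frac{41}{9}\right) + 5763} = \frac{42773 + \frac{46}{25}}{- \frac{77}{9} + 5763} = \frac{1069371}{25 \cdot \frac{51790}{9}} = \frac{1069371}{25} \cdot \frac{9}{51790} = \frac{9624339}{1294750}$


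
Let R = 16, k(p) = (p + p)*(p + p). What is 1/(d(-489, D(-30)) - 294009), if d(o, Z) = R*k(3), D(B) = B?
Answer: -1/293433 ≈ -3.4079e-6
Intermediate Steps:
k(p) = 4*p² (k(p) = (2*p)*(2*p) = 4*p²)
d(o, Z) = 576 (d(o, Z) = 16*(4*3²) = 16*(4*9) = 16*36 = 576)
1/(d(-489, D(-30)) - 294009) = 1/(576 - 294009) = 1/(-293433) = -1/293433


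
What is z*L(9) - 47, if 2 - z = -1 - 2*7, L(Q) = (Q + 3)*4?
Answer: 769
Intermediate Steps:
L(Q) = 12 + 4*Q (L(Q) = (3 + Q)*4 = 12 + 4*Q)
z = 17 (z = 2 - (-1 - 2*7) = 2 - (-1 - 14) = 2 - 1*(-15) = 2 + 15 = 17)
z*L(9) - 47 = 17*(12 + 4*9) - 47 = 17*(12 + 36) - 47 = 17*48 - 47 = 816 - 47 = 769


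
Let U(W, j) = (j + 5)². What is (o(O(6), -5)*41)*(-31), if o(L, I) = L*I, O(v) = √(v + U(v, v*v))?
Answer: 6355*√1687 ≈ 2.6102e+5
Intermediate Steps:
U(W, j) = (5 + j)²
O(v) = √(v + (5 + v²)²) (O(v) = √(v + (5 + v*v)²) = √(v + (5 + v²)²))
o(L, I) = I*L
(o(O(6), -5)*41)*(-31) = (-5*√(6 + (5 + 6²)²)*41)*(-31) = (-5*√(6 + (5 + 36)²)*41)*(-31) = (-5*√(6 + 41²)*41)*(-31) = (-5*√(6 + 1681)*41)*(-31) = (-5*√1687*41)*(-31) = -205*√1687*(-31) = 6355*√1687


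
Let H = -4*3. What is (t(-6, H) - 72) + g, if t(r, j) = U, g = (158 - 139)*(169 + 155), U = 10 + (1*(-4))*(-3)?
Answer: 6106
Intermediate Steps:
H = -12
U = 22 (U = 10 - 4*(-3) = 10 + 12 = 22)
g = 6156 (g = 19*324 = 6156)
t(r, j) = 22
(t(-6, H) - 72) + g = (22 - 72) + 6156 = -50 + 6156 = 6106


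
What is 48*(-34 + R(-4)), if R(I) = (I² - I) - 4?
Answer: -864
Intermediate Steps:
R(I) = -4 + I² - I
48*(-34 + R(-4)) = 48*(-34 + (-4 + (-4)² - 1*(-4))) = 48*(-34 + (-4 + 16 + 4)) = 48*(-34 + 16) = 48*(-18) = -864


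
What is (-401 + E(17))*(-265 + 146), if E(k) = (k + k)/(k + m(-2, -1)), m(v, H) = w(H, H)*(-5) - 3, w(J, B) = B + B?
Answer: 570605/12 ≈ 47550.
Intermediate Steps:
w(J, B) = 2*B
m(v, H) = -3 - 10*H (m(v, H) = (2*H)*(-5) - 3 = -10*H - 3 = -3 - 10*H)
E(k) = 2*k/(7 + k) (E(k) = (k + k)/(k + (-3 - 10*(-1))) = (2*k)/(k + (-3 + 10)) = (2*k)/(k + 7) = (2*k)/(7 + k) = 2*k/(7 + k))
(-401 + E(17))*(-265 + 146) = (-401 + 2*17/(7 + 17))*(-265 + 146) = (-401 + 2*17/24)*(-119) = (-401 + 2*17*(1/24))*(-119) = (-401 + 17/12)*(-119) = -4795/12*(-119) = 570605/12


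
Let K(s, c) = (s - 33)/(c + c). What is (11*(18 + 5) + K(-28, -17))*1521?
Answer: 13176423/34 ≈ 3.8754e+5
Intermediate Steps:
K(s, c) = (-33 + s)/(2*c) (K(s, c) = (-33 + s)/((2*c)) = (-33 + s)*(1/(2*c)) = (-33 + s)/(2*c))
(11*(18 + 5) + K(-28, -17))*1521 = (11*(18 + 5) + (1/2)*(-33 - 28)/(-17))*1521 = (11*23 + (1/2)*(-1/17)*(-61))*1521 = (253 + 61/34)*1521 = (8663/34)*1521 = 13176423/34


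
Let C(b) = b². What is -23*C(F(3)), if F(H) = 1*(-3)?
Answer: -207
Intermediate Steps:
F(H) = -3
-23*C(F(3)) = -23*(-3)² = -23*9 = -207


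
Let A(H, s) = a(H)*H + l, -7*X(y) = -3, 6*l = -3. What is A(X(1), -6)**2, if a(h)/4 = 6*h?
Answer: 146689/9604 ≈ 15.274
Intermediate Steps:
a(h) = 24*h (a(h) = 4*(6*h) = 24*h)
l = -1/2 (l = (1/6)*(-3) = -1/2 ≈ -0.50000)
X(y) = 3/7 (X(y) = -1/7*(-3) = 3/7)
A(H, s) = -1/2 + 24*H**2 (A(H, s) = (24*H)*H - 1/2 = 24*H**2 - 1/2 = -1/2 + 24*H**2)
A(X(1), -6)**2 = (-1/2 + 24*(3/7)**2)**2 = (-1/2 + 24*(9/49))**2 = (-1/2 + 216/49)**2 = (383/98)**2 = 146689/9604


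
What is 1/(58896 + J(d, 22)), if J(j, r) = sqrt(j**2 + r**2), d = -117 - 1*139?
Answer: 14724/867168199 - sqrt(16505)/1734336398 ≈ 1.6905e-5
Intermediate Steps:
d = -256 (d = -117 - 139 = -256)
1/(58896 + J(d, 22)) = 1/(58896 + sqrt((-256)**2 + 22**2)) = 1/(58896 + sqrt(65536 + 484)) = 1/(58896 + sqrt(66020)) = 1/(58896 + 2*sqrt(16505))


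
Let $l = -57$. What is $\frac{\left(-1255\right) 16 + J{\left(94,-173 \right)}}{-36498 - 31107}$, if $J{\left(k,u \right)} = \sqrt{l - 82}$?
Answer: $\frac{4016}{13521} - \frac{i \sqrt{139}}{67605} \approx 0.29702 - 0.00017439 i$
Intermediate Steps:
$J{\left(k,u \right)} = i \sqrt{139}$ ($J{\left(k,u \right)} = \sqrt{-57 - 82} = \sqrt{-139} = i \sqrt{139}$)
$\frac{\left(-1255\right) 16 + J{\left(94,-173 \right)}}{-36498 - 31107} = \frac{\left(-1255\right) 16 + i \sqrt{139}}{-36498 - 31107} = \frac{-20080 + i \sqrt{139}}{-67605} = \left(-20080 + i \sqrt{139}\right) \left(- \frac{1}{67605}\right) = \frac{4016}{13521} - \frac{i \sqrt{139}}{67605}$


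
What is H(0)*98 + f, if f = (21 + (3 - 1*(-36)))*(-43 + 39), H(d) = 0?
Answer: -240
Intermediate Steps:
f = -240 (f = (21 + (3 + 36))*(-4) = (21 + 39)*(-4) = 60*(-4) = -240)
H(0)*98 + f = 0*98 - 240 = 0 - 240 = -240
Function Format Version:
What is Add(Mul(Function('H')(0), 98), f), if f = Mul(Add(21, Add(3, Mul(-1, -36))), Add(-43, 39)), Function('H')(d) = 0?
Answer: -240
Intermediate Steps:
f = -240 (f = Mul(Add(21, Add(3, 36)), -4) = Mul(Add(21, 39), -4) = Mul(60, -4) = -240)
Add(Mul(Function('H')(0), 98), f) = Add(Mul(0, 98), -240) = Add(0, -240) = -240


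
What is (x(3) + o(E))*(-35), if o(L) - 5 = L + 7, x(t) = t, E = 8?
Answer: -805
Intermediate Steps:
o(L) = 12 + L (o(L) = 5 + (L + 7) = 5 + (7 + L) = 12 + L)
(x(3) + o(E))*(-35) = (3 + (12 + 8))*(-35) = (3 + 20)*(-35) = 23*(-35) = -805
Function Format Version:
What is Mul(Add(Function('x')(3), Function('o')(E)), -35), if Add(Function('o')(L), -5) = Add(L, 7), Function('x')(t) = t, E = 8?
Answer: -805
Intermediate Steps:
Function('o')(L) = Add(12, L) (Function('o')(L) = Add(5, Add(L, 7)) = Add(5, Add(7, L)) = Add(12, L))
Mul(Add(Function('x')(3), Function('o')(E)), -35) = Mul(Add(3, Add(12, 8)), -35) = Mul(Add(3, 20), -35) = Mul(23, -35) = -805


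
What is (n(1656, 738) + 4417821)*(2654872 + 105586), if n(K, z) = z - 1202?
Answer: 12193928469506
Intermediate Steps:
n(K, z) = -1202 + z
(n(1656, 738) + 4417821)*(2654872 + 105586) = ((-1202 + 738) + 4417821)*(2654872 + 105586) = (-464 + 4417821)*2760458 = 4417357*2760458 = 12193928469506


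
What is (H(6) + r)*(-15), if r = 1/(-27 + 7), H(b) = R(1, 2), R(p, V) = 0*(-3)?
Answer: 3/4 ≈ 0.75000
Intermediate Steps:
R(p, V) = 0
H(b) = 0
r = -1/20 (r = 1/(-20) = -1/20 ≈ -0.050000)
(H(6) + r)*(-15) = (0 - 1/20)*(-15) = -1/20*(-15) = 3/4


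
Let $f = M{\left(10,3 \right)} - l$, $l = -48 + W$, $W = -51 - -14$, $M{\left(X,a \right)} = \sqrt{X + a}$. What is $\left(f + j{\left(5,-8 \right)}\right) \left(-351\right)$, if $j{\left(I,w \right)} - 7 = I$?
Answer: $-34047 - 351 \sqrt{13} \approx -35313.0$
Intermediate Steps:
$j{\left(I,w \right)} = 7 + I$
$W = -37$ ($W = -51 + 14 = -37$)
$l = -85$ ($l = -48 - 37 = -85$)
$f = 85 + \sqrt{13}$ ($f = \sqrt{10 + 3} - -85 = \sqrt{13} + 85 = 85 + \sqrt{13} \approx 88.606$)
$\left(f + j{\left(5,-8 \right)}\right) \left(-351\right) = \left(\left(85 + \sqrt{13}\right) + \left(7 + 5\right)\right) \left(-351\right) = \left(\left(85 + \sqrt{13}\right) + 12\right) \left(-351\right) = \left(97 + \sqrt{13}\right) \left(-351\right) = -34047 - 351 \sqrt{13}$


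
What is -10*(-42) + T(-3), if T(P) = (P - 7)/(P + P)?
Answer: 1265/3 ≈ 421.67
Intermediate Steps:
T(P) = (-7 + P)/(2*P) (T(P) = (-7 + P)/((2*P)) = (-7 + P)*(1/(2*P)) = (-7 + P)/(2*P))
-10*(-42) + T(-3) = -10*(-42) + (½)*(-7 - 3)/(-3) = 420 + (½)*(-⅓)*(-10) = 420 + 5/3 = 1265/3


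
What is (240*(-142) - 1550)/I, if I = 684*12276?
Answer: -17815/4198392 ≈ -0.0042433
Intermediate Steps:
I = 8396784
(240*(-142) - 1550)/I = (240*(-142) - 1550)/8396784 = (-34080 - 1550)*(1/8396784) = -35630*1/8396784 = -17815/4198392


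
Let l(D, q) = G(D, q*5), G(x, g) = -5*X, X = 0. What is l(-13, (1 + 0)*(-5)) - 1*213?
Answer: -213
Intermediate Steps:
G(x, g) = 0 (G(x, g) = -5*0 = 0)
l(D, q) = 0
l(-13, (1 + 0)*(-5)) - 1*213 = 0 - 1*213 = 0 - 213 = -213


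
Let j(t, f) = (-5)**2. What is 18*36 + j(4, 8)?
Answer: 673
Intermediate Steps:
j(t, f) = 25
18*36 + j(4, 8) = 18*36 + 25 = 648 + 25 = 673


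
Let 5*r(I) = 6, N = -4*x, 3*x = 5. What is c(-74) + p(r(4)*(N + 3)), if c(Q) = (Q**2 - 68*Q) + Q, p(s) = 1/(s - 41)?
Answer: 2368513/227 ≈ 10434.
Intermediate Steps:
x = 5/3 (x = (1/3)*5 = 5/3 ≈ 1.6667)
N = -20/3 (N = -4*5/3 = -20/3 ≈ -6.6667)
r(I) = 6/5 (r(I) = (1/5)*6 = 6/5)
p(s) = 1/(-41 + s)
c(Q) = Q**2 - 67*Q
c(-74) + p(r(4)*(N + 3)) = -74*(-67 - 74) + 1/(-41 + 6*(-20/3 + 3)/5) = -74*(-141) + 1/(-41 + (6/5)*(-11/3)) = 10434 + 1/(-41 - 22/5) = 10434 + 1/(-227/5) = 10434 - 5/227 = 2368513/227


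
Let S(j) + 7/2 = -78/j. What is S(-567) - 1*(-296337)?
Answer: 112014115/378 ≈ 2.9633e+5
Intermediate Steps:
S(j) = -7/2 - 78/j
S(-567) - 1*(-296337) = (-7/2 - 78/(-567)) - 1*(-296337) = (-7/2 - 78*(-1/567)) + 296337 = (-7/2 + 26/189) + 296337 = -1271/378 + 296337 = 112014115/378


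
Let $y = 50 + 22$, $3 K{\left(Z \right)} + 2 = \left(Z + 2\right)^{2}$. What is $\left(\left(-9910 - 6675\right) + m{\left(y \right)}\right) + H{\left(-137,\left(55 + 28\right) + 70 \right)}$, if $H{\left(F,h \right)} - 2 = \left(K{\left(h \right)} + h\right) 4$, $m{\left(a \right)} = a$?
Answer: $\frac{48395}{3} \approx 16132.0$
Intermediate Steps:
$K{\left(Z \right)} = - \frac{2}{3} + \frac{\left(2 + Z\right)^{2}}{3}$ ($K{\left(Z \right)} = - \frac{2}{3} + \frac{\left(Z + 2\right)^{2}}{3} = - \frac{2}{3} + \frac{\left(2 + Z\right)^{2}}{3}$)
$y = 72$
$H{\left(F,h \right)} = - \frac{2}{3} + 4 h + \frac{4 \left(2 + h\right)^{2}}{3}$ ($H{\left(F,h \right)} = 2 + \left(\left(- \frac{2}{3} + \frac{\left(2 + h\right)^{2}}{3}\right) + h\right) 4 = 2 + \left(- \frac{2}{3} + h + \frac{\left(2 + h\right)^{2}}{3}\right) 4 = 2 + \left(- \frac{8}{3} + 4 h + \frac{4 \left(2 + h\right)^{2}}{3}\right) = - \frac{2}{3} + 4 h + \frac{4 \left(2 + h\right)^{2}}{3}$)
$\left(\left(-9910 - 6675\right) + m{\left(y \right)}\right) + H{\left(-137,\left(55 + 28\right) + 70 \right)} = \left(\left(-9910 - 6675\right) + 72\right) + \left(\frac{14}{3} + \frac{4 \left(\left(55 + 28\right) + 70\right)^{2}}{3} + \frac{28 \left(\left(55 + 28\right) + 70\right)}{3}\right) = \left(-16585 + 72\right) + \left(\frac{14}{3} + \frac{4 \left(83 + 70\right)^{2}}{3} + \frac{28 \left(83 + 70\right)}{3}\right) = -16513 + \left(\frac{14}{3} + \frac{4 \cdot 153^{2}}{3} + \frac{28}{3} \cdot 153\right) = -16513 + \left(\frac{14}{3} + \frac{4}{3} \cdot 23409 + 1428\right) = -16513 + \left(\frac{14}{3} + 31212 + 1428\right) = -16513 + \frac{97934}{3} = \frac{48395}{3}$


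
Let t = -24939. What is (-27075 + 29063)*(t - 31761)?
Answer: -112719600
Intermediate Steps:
(-27075 + 29063)*(t - 31761) = (-27075 + 29063)*(-24939 - 31761) = 1988*(-56700) = -112719600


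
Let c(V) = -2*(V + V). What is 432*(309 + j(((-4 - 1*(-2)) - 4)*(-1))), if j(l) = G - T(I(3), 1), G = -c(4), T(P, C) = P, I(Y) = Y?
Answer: 139104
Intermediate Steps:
c(V) = -4*V
G = 16 (G = -(-4)*4 = -1*(-16) = 16)
j(l) = 13 (j(l) = 16 - 1*3 = 16 - 3 = 13)
432*(309 + j(((-4 - 1*(-2)) - 4)*(-1))) = 432*(309 + 13) = 432*322 = 139104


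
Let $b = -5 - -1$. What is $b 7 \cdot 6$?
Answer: $-168$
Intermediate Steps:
$b = -4$ ($b = -5 + 1 = -4$)
$b 7 \cdot 6 = \left(-4\right) 7 \cdot 6 = \left(-28\right) 6 = -168$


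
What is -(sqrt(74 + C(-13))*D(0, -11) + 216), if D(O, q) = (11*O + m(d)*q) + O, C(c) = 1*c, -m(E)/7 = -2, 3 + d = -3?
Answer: -216 + 154*sqrt(61) ≈ 986.78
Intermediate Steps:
d = -6 (d = -3 - 3 = -6)
m(E) = 14 (m(E) = -7*(-2) = 14)
C(c) = c
D(O, q) = 12*O + 14*q (D(O, q) = (11*O + 14*q) + O = 12*O + 14*q)
-(sqrt(74 + C(-13))*D(0, -11) + 216) = -(sqrt(74 - 13)*(12*0 + 14*(-11)) + 216) = -(sqrt(61)*(0 - 154) + 216) = -(sqrt(61)*(-154) + 216) = -(-154*sqrt(61) + 216) = -(216 - 154*sqrt(61)) = -216 + 154*sqrt(61)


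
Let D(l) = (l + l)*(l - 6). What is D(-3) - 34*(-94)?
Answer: 3250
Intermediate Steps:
D(l) = 2*l*(-6 + l) (D(l) = (2*l)*(-6 + l) = 2*l*(-6 + l))
D(-3) - 34*(-94) = 2*(-3)*(-6 - 3) - 34*(-94) = 2*(-3)*(-9) + 3196 = 54 + 3196 = 3250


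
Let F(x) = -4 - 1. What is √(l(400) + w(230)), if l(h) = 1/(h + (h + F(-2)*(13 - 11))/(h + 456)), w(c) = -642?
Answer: I*√18859476590990/171395 ≈ 25.338*I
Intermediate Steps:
F(x) = -5
l(h) = 1/(h + (-10 + h)/(456 + h)) (l(h) = 1/(h + (h - 5*(13 - 11))/(h + 456)) = 1/(h + (h - 5*2)/(456 + h)) = 1/(h + (h - 10)/(456 + h)) = 1/(h + (-10 + h)/(456 + h)))
√(l(400) + w(230)) = √((456 + 400)/(-10 + 400² + 457*400) - 642) = √(856/(-10 + 160000 + 182800) - 642) = √(856/342790 - 642) = √((1/342790)*856 - 642) = √(428/171395 - 642) = √(-110035162/171395) = I*√18859476590990/171395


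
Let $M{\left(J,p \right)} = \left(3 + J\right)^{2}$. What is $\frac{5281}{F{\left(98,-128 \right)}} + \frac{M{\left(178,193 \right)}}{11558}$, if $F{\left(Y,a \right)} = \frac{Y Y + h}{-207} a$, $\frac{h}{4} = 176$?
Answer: $\frac{9310078975}{2541650432} \approx 3.663$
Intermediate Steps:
$h = 704$ ($h = 4 \cdot 176 = 704$)
$F{\left(Y,a \right)} = a \left(- \frac{704}{207} - \frac{Y^{2}}{207}\right)$ ($F{\left(Y,a \right)} = \frac{Y Y + 704}{-207} a = \left(Y^{2} + 704\right) \left(- \frac{1}{207}\right) a = \left(704 + Y^{2}\right) \left(- \frac{1}{207}\right) a = \left(- \frac{704}{207} - \frac{Y^{2}}{207}\right) a = a \left(- \frac{704}{207} - \frac{Y^{2}}{207}\right)$)
$\frac{5281}{F{\left(98,-128 \right)}} + \frac{M{\left(178,193 \right)}}{11558} = \frac{5281}{\left(- \frac{1}{207}\right) \left(-128\right) \left(704 + 98^{2}\right)} + \frac{\left(3 + 178\right)^{2}}{11558} = \frac{5281}{\left(- \frac{1}{207}\right) \left(-128\right) \left(704 + 9604\right)} + 181^{2} \cdot \frac{1}{11558} = \frac{5281}{\left(- \frac{1}{207}\right) \left(-128\right) 10308} + 32761 \cdot \frac{1}{11558} = \frac{5281}{\frac{439808}{69}} + \frac{32761}{11558} = 5281 \cdot \frac{69}{439808} + \frac{32761}{11558} = \frac{364389}{439808} + \frac{32761}{11558} = \frac{9310078975}{2541650432}$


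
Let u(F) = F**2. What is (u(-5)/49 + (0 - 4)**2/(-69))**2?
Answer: 885481/11431161 ≈ 0.077462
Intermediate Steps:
(u(-5)/49 + (0 - 4)**2/(-69))**2 = ((-5)**2/49 + (0 - 4)**2/(-69))**2 = (25*(1/49) + (-4)**2*(-1/69))**2 = (25/49 + 16*(-1/69))**2 = (25/49 - 16/69)**2 = (941/3381)**2 = 885481/11431161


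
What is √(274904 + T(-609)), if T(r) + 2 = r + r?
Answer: 2*√68421 ≈ 523.15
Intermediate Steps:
T(r) = -2 + 2*r (T(r) = -2 + (r + r) = -2 + 2*r)
√(274904 + T(-609)) = √(274904 + (-2 + 2*(-609))) = √(274904 + (-2 - 1218)) = √(274904 - 1220) = √273684 = 2*√68421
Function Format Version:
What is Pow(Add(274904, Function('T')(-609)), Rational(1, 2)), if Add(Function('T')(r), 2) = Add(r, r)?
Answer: Mul(2, Pow(68421, Rational(1, 2))) ≈ 523.15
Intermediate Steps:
Function('T')(r) = Add(-2, Mul(2, r)) (Function('T')(r) = Add(-2, Add(r, r)) = Add(-2, Mul(2, r)))
Pow(Add(274904, Function('T')(-609)), Rational(1, 2)) = Pow(Add(274904, Add(-2, Mul(2, -609))), Rational(1, 2)) = Pow(Add(274904, Add(-2, -1218)), Rational(1, 2)) = Pow(Add(274904, -1220), Rational(1, 2)) = Pow(273684, Rational(1, 2)) = Mul(2, Pow(68421, Rational(1, 2)))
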